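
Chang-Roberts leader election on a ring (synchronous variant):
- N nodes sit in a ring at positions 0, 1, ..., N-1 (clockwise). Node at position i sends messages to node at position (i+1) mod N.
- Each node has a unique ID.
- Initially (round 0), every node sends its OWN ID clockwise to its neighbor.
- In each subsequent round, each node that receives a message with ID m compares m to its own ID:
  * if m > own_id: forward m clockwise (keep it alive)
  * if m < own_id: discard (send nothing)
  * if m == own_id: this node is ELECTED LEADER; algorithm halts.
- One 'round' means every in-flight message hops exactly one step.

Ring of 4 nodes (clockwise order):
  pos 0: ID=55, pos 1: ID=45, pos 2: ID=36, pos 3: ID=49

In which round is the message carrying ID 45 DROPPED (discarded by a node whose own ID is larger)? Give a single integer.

Answer: 2

Derivation:
Round 1: pos1(id45) recv 55: fwd; pos2(id36) recv 45: fwd; pos3(id49) recv 36: drop; pos0(id55) recv 49: drop
Round 2: pos2(id36) recv 55: fwd; pos3(id49) recv 45: drop
Round 3: pos3(id49) recv 55: fwd
Round 4: pos0(id55) recv 55: ELECTED
Message ID 45 originates at pos 1; dropped at pos 3 in round 2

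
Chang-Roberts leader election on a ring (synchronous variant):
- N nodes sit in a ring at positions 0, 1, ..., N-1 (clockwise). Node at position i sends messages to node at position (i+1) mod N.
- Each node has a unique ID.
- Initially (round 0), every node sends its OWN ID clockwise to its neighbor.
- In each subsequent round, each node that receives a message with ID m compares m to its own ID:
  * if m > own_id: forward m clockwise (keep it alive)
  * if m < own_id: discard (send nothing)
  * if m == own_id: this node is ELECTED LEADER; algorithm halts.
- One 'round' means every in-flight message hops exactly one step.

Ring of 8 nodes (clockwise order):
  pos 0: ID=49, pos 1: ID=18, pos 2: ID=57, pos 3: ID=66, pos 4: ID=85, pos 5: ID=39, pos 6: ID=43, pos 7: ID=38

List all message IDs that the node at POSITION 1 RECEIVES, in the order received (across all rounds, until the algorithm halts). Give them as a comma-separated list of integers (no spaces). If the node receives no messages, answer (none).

Round 1: pos1(id18) recv 49: fwd; pos2(id57) recv 18: drop; pos3(id66) recv 57: drop; pos4(id85) recv 66: drop; pos5(id39) recv 85: fwd; pos6(id43) recv 39: drop; pos7(id38) recv 43: fwd; pos0(id49) recv 38: drop
Round 2: pos2(id57) recv 49: drop; pos6(id43) recv 85: fwd; pos0(id49) recv 43: drop
Round 3: pos7(id38) recv 85: fwd
Round 4: pos0(id49) recv 85: fwd
Round 5: pos1(id18) recv 85: fwd
Round 6: pos2(id57) recv 85: fwd
Round 7: pos3(id66) recv 85: fwd
Round 8: pos4(id85) recv 85: ELECTED

Answer: 49,85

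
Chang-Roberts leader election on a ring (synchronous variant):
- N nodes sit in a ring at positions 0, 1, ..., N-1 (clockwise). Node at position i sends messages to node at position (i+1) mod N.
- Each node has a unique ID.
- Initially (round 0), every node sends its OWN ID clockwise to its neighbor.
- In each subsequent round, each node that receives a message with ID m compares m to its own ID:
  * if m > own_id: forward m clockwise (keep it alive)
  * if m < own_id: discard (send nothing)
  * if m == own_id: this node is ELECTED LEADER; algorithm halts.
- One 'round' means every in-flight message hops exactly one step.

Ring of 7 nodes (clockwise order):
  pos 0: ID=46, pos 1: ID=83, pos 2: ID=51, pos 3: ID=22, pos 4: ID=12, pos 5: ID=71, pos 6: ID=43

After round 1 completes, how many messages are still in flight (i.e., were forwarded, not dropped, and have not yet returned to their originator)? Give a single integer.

Round 1: pos1(id83) recv 46: drop; pos2(id51) recv 83: fwd; pos3(id22) recv 51: fwd; pos4(id12) recv 22: fwd; pos5(id71) recv 12: drop; pos6(id43) recv 71: fwd; pos0(id46) recv 43: drop
After round 1: 4 messages still in flight

Answer: 4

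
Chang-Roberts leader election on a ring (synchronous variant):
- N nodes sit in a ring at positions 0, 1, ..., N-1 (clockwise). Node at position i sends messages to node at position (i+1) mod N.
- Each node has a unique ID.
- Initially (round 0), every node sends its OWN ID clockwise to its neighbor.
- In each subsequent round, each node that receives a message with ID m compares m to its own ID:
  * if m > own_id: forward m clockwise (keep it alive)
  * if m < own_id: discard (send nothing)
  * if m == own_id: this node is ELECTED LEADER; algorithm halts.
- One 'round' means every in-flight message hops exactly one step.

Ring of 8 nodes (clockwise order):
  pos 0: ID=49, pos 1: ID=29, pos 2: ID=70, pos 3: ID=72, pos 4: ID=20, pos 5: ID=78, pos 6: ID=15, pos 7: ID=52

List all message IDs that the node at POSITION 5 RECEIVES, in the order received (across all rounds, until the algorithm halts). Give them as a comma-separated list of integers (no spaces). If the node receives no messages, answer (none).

Round 1: pos1(id29) recv 49: fwd; pos2(id70) recv 29: drop; pos3(id72) recv 70: drop; pos4(id20) recv 72: fwd; pos5(id78) recv 20: drop; pos6(id15) recv 78: fwd; pos7(id52) recv 15: drop; pos0(id49) recv 52: fwd
Round 2: pos2(id70) recv 49: drop; pos5(id78) recv 72: drop; pos7(id52) recv 78: fwd; pos1(id29) recv 52: fwd
Round 3: pos0(id49) recv 78: fwd; pos2(id70) recv 52: drop
Round 4: pos1(id29) recv 78: fwd
Round 5: pos2(id70) recv 78: fwd
Round 6: pos3(id72) recv 78: fwd
Round 7: pos4(id20) recv 78: fwd
Round 8: pos5(id78) recv 78: ELECTED

Answer: 20,72,78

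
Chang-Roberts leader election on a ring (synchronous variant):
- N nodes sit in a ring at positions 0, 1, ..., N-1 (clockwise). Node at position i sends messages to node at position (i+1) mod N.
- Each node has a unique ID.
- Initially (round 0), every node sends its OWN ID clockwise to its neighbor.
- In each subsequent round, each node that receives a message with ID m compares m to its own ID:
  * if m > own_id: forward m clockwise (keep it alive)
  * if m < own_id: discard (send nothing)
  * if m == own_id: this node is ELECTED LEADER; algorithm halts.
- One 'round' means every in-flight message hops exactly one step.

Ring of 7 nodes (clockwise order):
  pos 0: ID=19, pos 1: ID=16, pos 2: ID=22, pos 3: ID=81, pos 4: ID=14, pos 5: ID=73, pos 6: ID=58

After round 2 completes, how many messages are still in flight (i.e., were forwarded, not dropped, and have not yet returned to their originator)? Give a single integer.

Answer: 3

Derivation:
Round 1: pos1(id16) recv 19: fwd; pos2(id22) recv 16: drop; pos3(id81) recv 22: drop; pos4(id14) recv 81: fwd; pos5(id73) recv 14: drop; pos6(id58) recv 73: fwd; pos0(id19) recv 58: fwd
Round 2: pos2(id22) recv 19: drop; pos5(id73) recv 81: fwd; pos0(id19) recv 73: fwd; pos1(id16) recv 58: fwd
After round 2: 3 messages still in flight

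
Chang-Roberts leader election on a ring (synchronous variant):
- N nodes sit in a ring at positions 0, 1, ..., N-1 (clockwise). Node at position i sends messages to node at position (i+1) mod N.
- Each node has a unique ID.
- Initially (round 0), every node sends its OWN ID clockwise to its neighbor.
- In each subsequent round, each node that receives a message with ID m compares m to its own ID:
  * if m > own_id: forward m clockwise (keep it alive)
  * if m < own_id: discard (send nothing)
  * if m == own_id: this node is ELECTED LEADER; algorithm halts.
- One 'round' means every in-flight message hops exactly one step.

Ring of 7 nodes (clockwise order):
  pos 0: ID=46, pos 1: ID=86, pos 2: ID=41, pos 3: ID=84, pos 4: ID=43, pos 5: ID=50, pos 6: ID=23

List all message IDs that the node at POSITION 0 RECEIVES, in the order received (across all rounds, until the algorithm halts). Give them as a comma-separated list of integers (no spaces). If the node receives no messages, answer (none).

Round 1: pos1(id86) recv 46: drop; pos2(id41) recv 86: fwd; pos3(id84) recv 41: drop; pos4(id43) recv 84: fwd; pos5(id50) recv 43: drop; pos6(id23) recv 50: fwd; pos0(id46) recv 23: drop
Round 2: pos3(id84) recv 86: fwd; pos5(id50) recv 84: fwd; pos0(id46) recv 50: fwd
Round 3: pos4(id43) recv 86: fwd; pos6(id23) recv 84: fwd; pos1(id86) recv 50: drop
Round 4: pos5(id50) recv 86: fwd; pos0(id46) recv 84: fwd
Round 5: pos6(id23) recv 86: fwd; pos1(id86) recv 84: drop
Round 6: pos0(id46) recv 86: fwd
Round 7: pos1(id86) recv 86: ELECTED

Answer: 23,50,84,86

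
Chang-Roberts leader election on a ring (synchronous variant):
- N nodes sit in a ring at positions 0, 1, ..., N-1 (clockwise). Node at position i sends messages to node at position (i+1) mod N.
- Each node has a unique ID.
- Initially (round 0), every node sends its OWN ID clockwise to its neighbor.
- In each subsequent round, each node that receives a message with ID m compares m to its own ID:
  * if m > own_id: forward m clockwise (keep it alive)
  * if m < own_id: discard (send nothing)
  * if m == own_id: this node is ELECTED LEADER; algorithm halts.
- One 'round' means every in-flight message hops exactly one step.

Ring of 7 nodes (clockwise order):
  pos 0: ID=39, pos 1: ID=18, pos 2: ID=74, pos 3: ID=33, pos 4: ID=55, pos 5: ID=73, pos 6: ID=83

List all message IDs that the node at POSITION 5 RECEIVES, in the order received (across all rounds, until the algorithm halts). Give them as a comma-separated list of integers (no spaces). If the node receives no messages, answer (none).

Answer: 55,74,83

Derivation:
Round 1: pos1(id18) recv 39: fwd; pos2(id74) recv 18: drop; pos3(id33) recv 74: fwd; pos4(id55) recv 33: drop; pos5(id73) recv 55: drop; pos6(id83) recv 73: drop; pos0(id39) recv 83: fwd
Round 2: pos2(id74) recv 39: drop; pos4(id55) recv 74: fwd; pos1(id18) recv 83: fwd
Round 3: pos5(id73) recv 74: fwd; pos2(id74) recv 83: fwd
Round 4: pos6(id83) recv 74: drop; pos3(id33) recv 83: fwd
Round 5: pos4(id55) recv 83: fwd
Round 6: pos5(id73) recv 83: fwd
Round 7: pos6(id83) recv 83: ELECTED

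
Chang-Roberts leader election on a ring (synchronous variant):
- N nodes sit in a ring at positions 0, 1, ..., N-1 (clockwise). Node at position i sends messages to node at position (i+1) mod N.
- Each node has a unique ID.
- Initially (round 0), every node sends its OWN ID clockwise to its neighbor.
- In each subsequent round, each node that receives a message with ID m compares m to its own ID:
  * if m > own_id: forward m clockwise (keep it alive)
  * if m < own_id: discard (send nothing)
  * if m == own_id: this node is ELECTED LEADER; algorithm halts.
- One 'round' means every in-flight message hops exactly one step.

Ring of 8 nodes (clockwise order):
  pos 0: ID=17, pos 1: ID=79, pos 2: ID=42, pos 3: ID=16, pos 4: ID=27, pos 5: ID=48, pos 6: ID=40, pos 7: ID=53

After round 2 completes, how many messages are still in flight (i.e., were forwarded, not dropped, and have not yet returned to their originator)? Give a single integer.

Answer: 2

Derivation:
Round 1: pos1(id79) recv 17: drop; pos2(id42) recv 79: fwd; pos3(id16) recv 42: fwd; pos4(id27) recv 16: drop; pos5(id48) recv 27: drop; pos6(id40) recv 48: fwd; pos7(id53) recv 40: drop; pos0(id17) recv 53: fwd
Round 2: pos3(id16) recv 79: fwd; pos4(id27) recv 42: fwd; pos7(id53) recv 48: drop; pos1(id79) recv 53: drop
After round 2: 2 messages still in flight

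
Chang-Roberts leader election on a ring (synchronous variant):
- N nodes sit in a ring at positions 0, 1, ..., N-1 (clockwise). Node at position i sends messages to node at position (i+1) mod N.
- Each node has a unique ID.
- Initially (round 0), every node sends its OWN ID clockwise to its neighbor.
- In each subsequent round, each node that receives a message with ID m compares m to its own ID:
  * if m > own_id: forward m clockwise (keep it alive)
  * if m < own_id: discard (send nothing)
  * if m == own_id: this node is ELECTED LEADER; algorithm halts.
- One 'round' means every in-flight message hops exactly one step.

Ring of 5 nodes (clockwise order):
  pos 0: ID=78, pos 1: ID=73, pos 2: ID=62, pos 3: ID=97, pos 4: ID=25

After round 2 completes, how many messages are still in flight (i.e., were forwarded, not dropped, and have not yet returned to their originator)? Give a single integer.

Answer: 2

Derivation:
Round 1: pos1(id73) recv 78: fwd; pos2(id62) recv 73: fwd; pos3(id97) recv 62: drop; pos4(id25) recv 97: fwd; pos0(id78) recv 25: drop
Round 2: pos2(id62) recv 78: fwd; pos3(id97) recv 73: drop; pos0(id78) recv 97: fwd
After round 2: 2 messages still in flight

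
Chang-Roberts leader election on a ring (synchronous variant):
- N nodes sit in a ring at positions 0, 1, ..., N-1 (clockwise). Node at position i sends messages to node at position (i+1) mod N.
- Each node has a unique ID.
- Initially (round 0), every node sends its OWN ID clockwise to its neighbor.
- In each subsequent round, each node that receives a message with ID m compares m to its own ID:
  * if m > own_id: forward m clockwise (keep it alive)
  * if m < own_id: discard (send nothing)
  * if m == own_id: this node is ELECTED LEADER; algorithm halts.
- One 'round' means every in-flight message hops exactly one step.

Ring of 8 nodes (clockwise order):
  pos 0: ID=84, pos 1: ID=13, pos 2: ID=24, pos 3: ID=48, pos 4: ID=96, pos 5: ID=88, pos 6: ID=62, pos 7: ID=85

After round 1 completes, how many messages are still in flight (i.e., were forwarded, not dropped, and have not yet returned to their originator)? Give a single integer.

Answer: 4

Derivation:
Round 1: pos1(id13) recv 84: fwd; pos2(id24) recv 13: drop; pos3(id48) recv 24: drop; pos4(id96) recv 48: drop; pos5(id88) recv 96: fwd; pos6(id62) recv 88: fwd; pos7(id85) recv 62: drop; pos0(id84) recv 85: fwd
After round 1: 4 messages still in flight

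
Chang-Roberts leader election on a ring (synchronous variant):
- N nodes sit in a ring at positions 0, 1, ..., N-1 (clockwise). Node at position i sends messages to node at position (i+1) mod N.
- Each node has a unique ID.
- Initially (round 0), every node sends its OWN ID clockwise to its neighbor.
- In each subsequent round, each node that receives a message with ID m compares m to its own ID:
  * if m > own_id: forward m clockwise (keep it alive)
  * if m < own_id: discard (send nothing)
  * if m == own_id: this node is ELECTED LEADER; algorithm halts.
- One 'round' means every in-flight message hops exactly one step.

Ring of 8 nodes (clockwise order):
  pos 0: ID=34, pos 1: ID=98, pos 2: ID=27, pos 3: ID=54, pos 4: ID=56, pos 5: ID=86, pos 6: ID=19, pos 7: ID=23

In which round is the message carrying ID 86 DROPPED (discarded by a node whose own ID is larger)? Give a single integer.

Answer: 4

Derivation:
Round 1: pos1(id98) recv 34: drop; pos2(id27) recv 98: fwd; pos3(id54) recv 27: drop; pos4(id56) recv 54: drop; pos5(id86) recv 56: drop; pos6(id19) recv 86: fwd; pos7(id23) recv 19: drop; pos0(id34) recv 23: drop
Round 2: pos3(id54) recv 98: fwd; pos7(id23) recv 86: fwd
Round 3: pos4(id56) recv 98: fwd; pos0(id34) recv 86: fwd
Round 4: pos5(id86) recv 98: fwd; pos1(id98) recv 86: drop
Round 5: pos6(id19) recv 98: fwd
Round 6: pos7(id23) recv 98: fwd
Round 7: pos0(id34) recv 98: fwd
Round 8: pos1(id98) recv 98: ELECTED
Message ID 86 originates at pos 5; dropped at pos 1 in round 4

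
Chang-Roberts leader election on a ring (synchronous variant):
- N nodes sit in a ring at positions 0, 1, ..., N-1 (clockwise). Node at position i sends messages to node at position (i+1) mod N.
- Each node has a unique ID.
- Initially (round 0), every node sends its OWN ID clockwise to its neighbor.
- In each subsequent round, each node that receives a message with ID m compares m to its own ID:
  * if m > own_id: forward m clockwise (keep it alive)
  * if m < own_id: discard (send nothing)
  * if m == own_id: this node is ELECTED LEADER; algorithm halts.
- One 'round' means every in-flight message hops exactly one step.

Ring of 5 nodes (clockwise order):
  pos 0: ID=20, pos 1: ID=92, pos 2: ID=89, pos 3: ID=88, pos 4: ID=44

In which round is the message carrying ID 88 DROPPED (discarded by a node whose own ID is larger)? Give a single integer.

Round 1: pos1(id92) recv 20: drop; pos2(id89) recv 92: fwd; pos3(id88) recv 89: fwd; pos4(id44) recv 88: fwd; pos0(id20) recv 44: fwd
Round 2: pos3(id88) recv 92: fwd; pos4(id44) recv 89: fwd; pos0(id20) recv 88: fwd; pos1(id92) recv 44: drop
Round 3: pos4(id44) recv 92: fwd; pos0(id20) recv 89: fwd; pos1(id92) recv 88: drop
Round 4: pos0(id20) recv 92: fwd; pos1(id92) recv 89: drop
Round 5: pos1(id92) recv 92: ELECTED
Message ID 88 originates at pos 3; dropped at pos 1 in round 3

Answer: 3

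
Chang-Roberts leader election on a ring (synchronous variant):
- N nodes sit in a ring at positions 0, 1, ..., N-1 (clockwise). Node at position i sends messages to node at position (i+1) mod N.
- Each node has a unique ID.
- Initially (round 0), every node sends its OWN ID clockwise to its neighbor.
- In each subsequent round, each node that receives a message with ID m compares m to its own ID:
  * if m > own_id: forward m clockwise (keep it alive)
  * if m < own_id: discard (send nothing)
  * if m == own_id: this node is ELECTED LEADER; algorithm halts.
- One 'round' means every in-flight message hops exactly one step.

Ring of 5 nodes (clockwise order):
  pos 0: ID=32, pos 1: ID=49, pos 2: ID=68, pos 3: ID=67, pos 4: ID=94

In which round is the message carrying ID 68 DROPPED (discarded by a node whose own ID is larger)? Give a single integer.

Round 1: pos1(id49) recv 32: drop; pos2(id68) recv 49: drop; pos3(id67) recv 68: fwd; pos4(id94) recv 67: drop; pos0(id32) recv 94: fwd
Round 2: pos4(id94) recv 68: drop; pos1(id49) recv 94: fwd
Round 3: pos2(id68) recv 94: fwd
Round 4: pos3(id67) recv 94: fwd
Round 5: pos4(id94) recv 94: ELECTED
Message ID 68 originates at pos 2; dropped at pos 4 in round 2

Answer: 2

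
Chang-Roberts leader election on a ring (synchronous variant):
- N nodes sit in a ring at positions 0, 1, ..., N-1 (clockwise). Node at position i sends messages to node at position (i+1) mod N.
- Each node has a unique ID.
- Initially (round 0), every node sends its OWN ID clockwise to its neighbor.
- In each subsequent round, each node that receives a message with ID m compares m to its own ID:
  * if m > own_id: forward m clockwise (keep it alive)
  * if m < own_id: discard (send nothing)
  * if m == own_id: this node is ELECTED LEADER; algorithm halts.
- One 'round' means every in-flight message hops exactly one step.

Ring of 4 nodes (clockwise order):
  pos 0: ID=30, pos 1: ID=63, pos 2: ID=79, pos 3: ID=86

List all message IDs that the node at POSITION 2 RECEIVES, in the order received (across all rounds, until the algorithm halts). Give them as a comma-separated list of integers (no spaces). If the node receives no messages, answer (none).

Round 1: pos1(id63) recv 30: drop; pos2(id79) recv 63: drop; pos3(id86) recv 79: drop; pos0(id30) recv 86: fwd
Round 2: pos1(id63) recv 86: fwd
Round 3: pos2(id79) recv 86: fwd
Round 4: pos3(id86) recv 86: ELECTED

Answer: 63,86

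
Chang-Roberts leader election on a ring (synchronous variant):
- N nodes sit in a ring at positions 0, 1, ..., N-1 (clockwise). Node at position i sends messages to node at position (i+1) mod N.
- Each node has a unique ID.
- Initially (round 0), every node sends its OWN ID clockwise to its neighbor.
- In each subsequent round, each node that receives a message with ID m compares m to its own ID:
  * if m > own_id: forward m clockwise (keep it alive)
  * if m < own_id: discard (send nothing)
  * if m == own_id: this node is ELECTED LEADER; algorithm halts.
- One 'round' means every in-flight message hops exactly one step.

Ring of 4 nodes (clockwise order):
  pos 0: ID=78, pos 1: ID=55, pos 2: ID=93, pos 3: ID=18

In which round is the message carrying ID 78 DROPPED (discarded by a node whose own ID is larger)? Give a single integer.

Answer: 2

Derivation:
Round 1: pos1(id55) recv 78: fwd; pos2(id93) recv 55: drop; pos3(id18) recv 93: fwd; pos0(id78) recv 18: drop
Round 2: pos2(id93) recv 78: drop; pos0(id78) recv 93: fwd
Round 3: pos1(id55) recv 93: fwd
Round 4: pos2(id93) recv 93: ELECTED
Message ID 78 originates at pos 0; dropped at pos 2 in round 2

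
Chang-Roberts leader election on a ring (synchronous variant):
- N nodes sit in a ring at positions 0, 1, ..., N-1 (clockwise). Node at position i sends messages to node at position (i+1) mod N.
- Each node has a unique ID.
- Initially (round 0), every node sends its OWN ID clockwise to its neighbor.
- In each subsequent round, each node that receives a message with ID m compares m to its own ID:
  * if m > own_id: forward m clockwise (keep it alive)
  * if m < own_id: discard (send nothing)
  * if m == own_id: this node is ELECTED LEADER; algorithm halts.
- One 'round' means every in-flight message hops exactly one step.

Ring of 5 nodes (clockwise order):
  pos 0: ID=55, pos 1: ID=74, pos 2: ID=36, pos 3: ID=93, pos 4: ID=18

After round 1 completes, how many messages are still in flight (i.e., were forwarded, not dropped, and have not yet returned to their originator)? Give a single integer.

Round 1: pos1(id74) recv 55: drop; pos2(id36) recv 74: fwd; pos3(id93) recv 36: drop; pos4(id18) recv 93: fwd; pos0(id55) recv 18: drop
After round 1: 2 messages still in flight

Answer: 2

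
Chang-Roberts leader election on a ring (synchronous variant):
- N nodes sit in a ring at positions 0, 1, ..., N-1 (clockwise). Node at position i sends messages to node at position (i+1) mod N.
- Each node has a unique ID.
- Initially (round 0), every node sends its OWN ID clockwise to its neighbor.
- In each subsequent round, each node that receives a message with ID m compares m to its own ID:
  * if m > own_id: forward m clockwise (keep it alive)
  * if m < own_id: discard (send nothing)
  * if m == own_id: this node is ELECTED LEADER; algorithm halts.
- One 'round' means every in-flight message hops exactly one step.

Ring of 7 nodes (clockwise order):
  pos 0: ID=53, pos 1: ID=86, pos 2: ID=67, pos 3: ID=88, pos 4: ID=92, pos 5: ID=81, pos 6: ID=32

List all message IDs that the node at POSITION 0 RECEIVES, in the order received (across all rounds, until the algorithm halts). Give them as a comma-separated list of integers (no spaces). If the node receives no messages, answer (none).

Round 1: pos1(id86) recv 53: drop; pos2(id67) recv 86: fwd; pos3(id88) recv 67: drop; pos4(id92) recv 88: drop; pos5(id81) recv 92: fwd; pos6(id32) recv 81: fwd; pos0(id53) recv 32: drop
Round 2: pos3(id88) recv 86: drop; pos6(id32) recv 92: fwd; pos0(id53) recv 81: fwd
Round 3: pos0(id53) recv 92: fwd; pos1(id86) recv 81: drop
Round 4: pos1(id86) recv 92: fwd
Round 5: pos2(id67) recv 92: fwd
Round 6: pos3(id88) recv 92: fwd
Round 7: pos4(id92) recv 92: ELECTED

Answer: 32,81,92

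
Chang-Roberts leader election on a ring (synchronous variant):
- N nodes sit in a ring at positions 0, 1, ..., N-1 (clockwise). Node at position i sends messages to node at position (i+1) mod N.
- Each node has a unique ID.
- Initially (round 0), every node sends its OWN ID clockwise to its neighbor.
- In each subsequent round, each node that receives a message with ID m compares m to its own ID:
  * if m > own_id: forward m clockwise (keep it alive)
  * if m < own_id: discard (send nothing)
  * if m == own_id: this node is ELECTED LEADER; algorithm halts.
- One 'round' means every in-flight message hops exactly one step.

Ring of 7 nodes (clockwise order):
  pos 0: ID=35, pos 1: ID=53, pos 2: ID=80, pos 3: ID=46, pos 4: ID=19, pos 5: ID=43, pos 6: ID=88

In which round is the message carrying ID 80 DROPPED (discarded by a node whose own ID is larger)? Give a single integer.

Answer: 4

Derivation:
Round 1: pos1(id53) recv 35: drop; pos2(id80) recv 53: drop; pos3(id46) recv 80: fwd; pos4(id19) recv 46: fwd; pos5(id43) recv 19: drop; pos6(id88) recv 43: drop; pos0(id35) recv 88: fwd
Round 2: pos4(id19) recv 80: fwd; pos5(id43) recv 46: fwd; pos1(id53) recv 88: fwd
Round 3: pos5(id43) recv 80: fwd; pos6(id88) recv 46: drop; pos2(id80) recv 88: fwd
Round 4: pos6(id88) recv 80: drop; pos3(id46) recv 88: fwd
Round 5: pos4(id19) recv 88: fwd
Round 6: pos5(id43) recv 88: fwd
Round 7: pos6(id88) recv 88: ELECTED
Message ID 80 originates at pos 2; dropped at pos 6 in round 4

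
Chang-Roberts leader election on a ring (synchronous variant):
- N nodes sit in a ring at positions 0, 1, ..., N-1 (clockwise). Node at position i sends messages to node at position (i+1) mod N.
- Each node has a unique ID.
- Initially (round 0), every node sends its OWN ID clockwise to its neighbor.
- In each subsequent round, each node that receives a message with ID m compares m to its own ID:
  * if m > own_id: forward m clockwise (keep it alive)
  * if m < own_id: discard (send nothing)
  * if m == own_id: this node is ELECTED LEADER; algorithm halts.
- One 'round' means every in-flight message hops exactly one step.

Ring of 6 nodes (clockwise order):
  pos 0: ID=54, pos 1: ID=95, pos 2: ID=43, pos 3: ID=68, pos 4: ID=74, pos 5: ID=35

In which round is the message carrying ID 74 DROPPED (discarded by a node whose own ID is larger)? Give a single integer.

Round 1: pos1(id95) recv 54: drop; pos2(id43) recv 95: fwd; pos3(id68) recv 43: drop; pos4(id74) recv 68: drop; pos5(id35) recv 74: fwd; pos0(id54) recv 35: drop
Round 2: pos3(id68) recv 95: fwd; pos0(id54) recv 74: fwd
Round 3: pos4(id74) recv 95: fwd; pos1(id95) recv 74: drop
Round 4: pos5(id35) recv 95: fwd
Round 5: pos0(id54) recv 95: fwd
Round 6: pos1(id95) recv 95: ELECTED
Message ID 74 originates at pos 4; dropped at pos 1 in round 3

Answer: 3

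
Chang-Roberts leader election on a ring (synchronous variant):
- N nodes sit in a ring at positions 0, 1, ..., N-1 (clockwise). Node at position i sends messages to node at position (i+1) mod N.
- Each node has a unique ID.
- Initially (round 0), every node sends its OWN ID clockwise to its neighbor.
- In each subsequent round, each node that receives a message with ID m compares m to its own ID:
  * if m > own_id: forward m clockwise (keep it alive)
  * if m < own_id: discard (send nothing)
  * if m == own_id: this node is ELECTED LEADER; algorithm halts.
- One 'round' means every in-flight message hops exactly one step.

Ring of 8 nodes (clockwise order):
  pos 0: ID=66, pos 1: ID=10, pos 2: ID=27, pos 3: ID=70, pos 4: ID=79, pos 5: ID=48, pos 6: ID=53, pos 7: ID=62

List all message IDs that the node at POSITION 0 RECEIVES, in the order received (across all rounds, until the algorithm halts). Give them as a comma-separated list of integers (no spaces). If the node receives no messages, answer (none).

Answer: 62,79

Derivation:
Round 1: pos1(id10) recv 66: fwd; pos2(id27) recv 10: drop; pos3(id70) recv 27: drop; pos4(id79) recv 70: drop; pos5(id48) recv 79: fwd; pos6(id53) recv 48: drop; pos7(id62) recv 53: drop; pos0(id66) recv 62: drop
Round 2: pos2(id27) recv 66: fwd; pos6(id53) recv 79: fwd
Round 3: pos3(id70) recv 66: drop; pos7(id62) recv 79: fwd
Round 4: pos0(id66) recv 79: fwd
Round 5: pos1(id10) recv 79: fwd
Round 6: pos2(id27) recv 79: fwd
Round 7: pos3(id70) recv 79: fwd
Round 8: pos4(id79) recv 79: ELECTED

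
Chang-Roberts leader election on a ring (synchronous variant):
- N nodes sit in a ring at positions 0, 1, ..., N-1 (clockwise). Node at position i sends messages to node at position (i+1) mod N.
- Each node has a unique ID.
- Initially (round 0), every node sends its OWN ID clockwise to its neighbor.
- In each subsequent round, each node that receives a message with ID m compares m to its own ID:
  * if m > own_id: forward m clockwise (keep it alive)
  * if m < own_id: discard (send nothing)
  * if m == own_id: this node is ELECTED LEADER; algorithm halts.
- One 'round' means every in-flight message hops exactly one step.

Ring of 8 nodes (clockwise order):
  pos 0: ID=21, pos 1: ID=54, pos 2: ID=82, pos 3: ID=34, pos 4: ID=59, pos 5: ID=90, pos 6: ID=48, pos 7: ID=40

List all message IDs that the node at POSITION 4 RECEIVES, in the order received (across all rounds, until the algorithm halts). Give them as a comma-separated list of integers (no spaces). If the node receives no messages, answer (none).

Round 1: pos1(id54) recv 21: drop; pos2(id82) recv 54: drop; pos3(id34) recv 82: fwd; pos4(id59) recv 34: drop; pos5(id90) recv 59: drop; pos6(id48) recv 90: fwd; pos7(id40) recv 48: fwd; pos0(id21) recv 40: fwd
Round 2: pos4(id59) recv 82: fwd; pos7(id40) recv 90: fwd; pos0(id21) recv 48: fwd; pos1(id54) recv 40: drop
Round 3: pos5(id90) recv 82: drop; pos0(id21) recv 90: fwd; pos1(id54) recv 48: drop
Round 4: pos1(id54) recv 90: fwd
Round 5: pos2(id82) recv 90: fwd
Round 6: pos3(id34) recv 90: fwd
Round 7: pos4(id59) recv 90: fwd
Round 8: pos5(id90) recv 90: ELECTED

Answer: 34,82,90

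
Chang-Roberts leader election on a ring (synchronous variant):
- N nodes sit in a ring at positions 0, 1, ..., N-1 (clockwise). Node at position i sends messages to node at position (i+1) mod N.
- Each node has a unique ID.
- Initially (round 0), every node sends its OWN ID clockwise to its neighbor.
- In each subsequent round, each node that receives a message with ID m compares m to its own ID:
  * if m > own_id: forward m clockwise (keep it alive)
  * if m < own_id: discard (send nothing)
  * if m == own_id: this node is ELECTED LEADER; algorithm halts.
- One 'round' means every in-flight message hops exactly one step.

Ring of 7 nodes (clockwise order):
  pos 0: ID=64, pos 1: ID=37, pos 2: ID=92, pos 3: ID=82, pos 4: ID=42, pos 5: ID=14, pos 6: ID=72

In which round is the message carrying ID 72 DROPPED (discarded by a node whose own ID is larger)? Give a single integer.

Round 1: pos1(id37) recv 64: fwd; pos2(id92) recv 37: drop; pos3(id82) recv 92: fwd; pos4(id42) recv 82: fwd; pos5(id14) recv 42: fwd; pos6(id72) recv 14: drop; pos0(id64) recv 72: fwd
Round 2: pos2(id92) recv 64: drop; pos4(id42) recv 92: fwd; pos5(id14) recv 82: fwd; pos6(id72) recv 42: drop; pos1(id37) recv 72: fwd
Round 3: pos5(id14) recv 92: fwd; pos6(id72) recv 82: fwd; pos2(id92) recv 72: drop
Round 4: pos6(id72) recv 92: fwd; pos0(id64) recv 82: fwd
Round 5: pos0(id64) recv 92: fwd; pos1(id37) recv 82: fwd
Round 6: pos1(id37) recv 92: fwd; pos2(id92) recv 82: drop
Round 7: pos2(id92) recv 92: ELECTED
Message ID 72 originates at pos 6; dropped at pos 2 in round 3

Answer: 3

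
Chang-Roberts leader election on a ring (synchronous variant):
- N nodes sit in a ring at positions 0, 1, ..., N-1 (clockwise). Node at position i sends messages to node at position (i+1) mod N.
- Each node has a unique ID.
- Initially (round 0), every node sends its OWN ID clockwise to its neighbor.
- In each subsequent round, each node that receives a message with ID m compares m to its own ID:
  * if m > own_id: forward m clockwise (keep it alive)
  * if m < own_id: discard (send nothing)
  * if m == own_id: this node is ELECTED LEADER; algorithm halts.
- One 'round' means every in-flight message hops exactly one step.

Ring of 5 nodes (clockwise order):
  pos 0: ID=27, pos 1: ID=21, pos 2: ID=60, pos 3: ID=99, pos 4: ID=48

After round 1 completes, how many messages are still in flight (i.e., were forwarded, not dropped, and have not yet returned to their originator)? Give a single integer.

Round 1: pos1(id21) recv 27: fwd; pos2(id60) recv 21: drop; pos3(id99) recv 60: drop; pos4(id48) recv 99: fwd; pos0(id27) recv 48: fwd
After round 1: 3 messages still in flight

Answer: 3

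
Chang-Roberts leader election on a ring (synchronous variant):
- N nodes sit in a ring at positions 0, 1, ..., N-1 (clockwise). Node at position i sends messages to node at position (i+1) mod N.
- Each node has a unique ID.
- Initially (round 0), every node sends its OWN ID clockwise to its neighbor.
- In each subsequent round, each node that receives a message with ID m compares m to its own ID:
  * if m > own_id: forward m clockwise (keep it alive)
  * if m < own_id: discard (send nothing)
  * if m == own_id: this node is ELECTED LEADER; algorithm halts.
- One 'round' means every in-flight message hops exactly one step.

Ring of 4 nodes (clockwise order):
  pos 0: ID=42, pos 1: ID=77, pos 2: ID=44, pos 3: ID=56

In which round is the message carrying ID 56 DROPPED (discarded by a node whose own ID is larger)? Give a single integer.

Round 1: pos1(id77) recv 42: drop; pos2(id44) recv 77: fwd; pos3(id56) recv 44: drop; pos0(id42) recv 56: fwd
Round 2: pos3(id56) recv 77: fwd; pos1(id77) recv 56: drop
Round 3: pos0(id42) recv 77: fwd
Round 4: pos1(id77) recv 77: ELECTED
Message ID 56 originates at pos 3; dropped at pos 1 in round 2

Answer: 2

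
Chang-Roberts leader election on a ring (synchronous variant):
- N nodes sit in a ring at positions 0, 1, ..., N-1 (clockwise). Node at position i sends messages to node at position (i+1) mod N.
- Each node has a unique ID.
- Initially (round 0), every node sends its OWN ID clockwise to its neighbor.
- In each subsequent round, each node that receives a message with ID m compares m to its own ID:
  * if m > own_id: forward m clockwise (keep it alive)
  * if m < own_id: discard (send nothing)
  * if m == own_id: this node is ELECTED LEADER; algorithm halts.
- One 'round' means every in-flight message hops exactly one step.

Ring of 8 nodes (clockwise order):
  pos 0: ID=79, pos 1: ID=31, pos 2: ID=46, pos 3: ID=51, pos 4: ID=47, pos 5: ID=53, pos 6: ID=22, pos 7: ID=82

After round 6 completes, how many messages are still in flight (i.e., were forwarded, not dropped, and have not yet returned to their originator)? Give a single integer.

Answer: 2

Derivation:
Round 1: pos1(id31) recv 79: fwd; pos2(id46) recv 31: drop; pos3(id51) recv 46: drop; pos4(id47) recv 51: fwd; pos5(id53) recv 47: drop; pos6(id22) recv 53: fwd; pos7(id82) recv 22: drop; pos0(id79) recv 82: fwd
Round 2: pos2(id46) recv 79: fwd; pos5(id53) recv 51: drop; pos7(id82) recv 53: drop; pos1(id31) recv 82: fwd
Round 3: pos3(id51) recv 79: fwd; pos2(id46) recv 82: fwd
Round 4: pos4(id47) recv 79: fwd; pos3(id51) recv 82: fwd
Round 5: pos5(id53) recv 79: fwd; pos4(id47) recv 82: fwd
Round 6: pos6(id22) recv 79: fwd; pos5(id53) recv 82: fwd
After round 6: 2 messages still in flight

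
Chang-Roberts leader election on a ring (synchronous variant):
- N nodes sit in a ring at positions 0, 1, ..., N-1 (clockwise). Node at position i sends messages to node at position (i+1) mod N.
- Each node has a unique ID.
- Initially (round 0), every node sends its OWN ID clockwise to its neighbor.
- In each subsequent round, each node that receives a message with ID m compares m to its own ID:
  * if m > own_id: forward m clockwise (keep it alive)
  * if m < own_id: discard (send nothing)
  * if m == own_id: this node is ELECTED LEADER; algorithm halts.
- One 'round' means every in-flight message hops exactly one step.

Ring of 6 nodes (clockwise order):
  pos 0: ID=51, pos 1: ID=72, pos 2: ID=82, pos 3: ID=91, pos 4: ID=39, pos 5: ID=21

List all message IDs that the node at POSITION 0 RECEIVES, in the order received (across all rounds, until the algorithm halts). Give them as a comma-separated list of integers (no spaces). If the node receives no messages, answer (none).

Round 1: pos1(id72) recv 51: drop; pos2(id82) recv 72: drop; pos3(id91) recv 82: drop; pos4(id39) recv 91: fwd; pos5(id21) recv 39: fwd; pos0(id51) recv 21: drop
Round 2: pos5(id21) recv 91: fwd; pos0(id51) recv 39: drop
Round 3: pos0(id51) recv 91: fwd
Round 4: pos1(id72) recv 91: fwd
Round 5: pos2(id82) recv 91: fwd
Round 6: pos3(id91) recv 91: ELECTED

Answer: 21,39,91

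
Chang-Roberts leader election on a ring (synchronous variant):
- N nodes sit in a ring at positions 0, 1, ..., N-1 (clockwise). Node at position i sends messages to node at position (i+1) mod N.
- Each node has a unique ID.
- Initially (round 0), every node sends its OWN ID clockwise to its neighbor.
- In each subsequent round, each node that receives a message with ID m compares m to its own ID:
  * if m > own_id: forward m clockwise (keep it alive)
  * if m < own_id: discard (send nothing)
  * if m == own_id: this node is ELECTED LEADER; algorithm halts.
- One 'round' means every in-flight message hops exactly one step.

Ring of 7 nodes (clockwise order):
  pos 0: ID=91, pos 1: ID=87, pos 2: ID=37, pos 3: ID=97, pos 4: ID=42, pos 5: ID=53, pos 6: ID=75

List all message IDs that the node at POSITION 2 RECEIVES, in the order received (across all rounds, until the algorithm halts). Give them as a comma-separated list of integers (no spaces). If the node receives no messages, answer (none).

Answer: 87,91,97

Derivation:
Round 1: pos1(id87) recv 91: fwd; pos2(id37) recv 87: fwd; pos3(id97) recv 37: drop; pos4(id42) recv 97: fwd; pos5(id53) recv 42: drop; pos6(id75) recv 53: drop; pos0(id91) recv 75: drop
Round 2: pos2(id37) recv 91: fwd; pos3(id97) recv 87: drop; pos5(id53) recv 97: fwd
Round 3: pos3(id97) recv 91: drop; pos6(id75) recv 97: fwd
Round 4: pos0(id91) recv 97: fwd
Round 5: pos1(id87) recv 97: fwd
Round 6: pos2(id37) recv 97: fwd
Round 7: pos3(id97) recv 97: ELECTED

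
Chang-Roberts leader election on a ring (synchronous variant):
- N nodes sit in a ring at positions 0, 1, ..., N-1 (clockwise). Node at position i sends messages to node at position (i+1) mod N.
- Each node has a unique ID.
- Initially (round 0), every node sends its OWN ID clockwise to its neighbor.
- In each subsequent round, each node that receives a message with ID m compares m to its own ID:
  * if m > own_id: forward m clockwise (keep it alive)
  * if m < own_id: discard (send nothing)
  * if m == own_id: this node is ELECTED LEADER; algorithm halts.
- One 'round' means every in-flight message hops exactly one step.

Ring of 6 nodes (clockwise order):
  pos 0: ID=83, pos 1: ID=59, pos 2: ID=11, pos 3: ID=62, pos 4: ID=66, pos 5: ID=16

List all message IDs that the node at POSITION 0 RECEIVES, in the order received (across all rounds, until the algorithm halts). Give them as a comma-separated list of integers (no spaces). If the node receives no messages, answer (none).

Answer: 16,66,83

Derivation:
Round 1: pos1(id59) recv 83: fwd; pos2(id11) recv 59: fwd; pos3(id62) recv 11: drop; pos4(id66) recv 62: drop; pos5(id16) recv 66: fwd; pos0(id83) recv 16: drop
Round 2: pos2(id11) recv 83: fwd; pos3(id62) recv 59: drop; pos0(id83) recv 66: drop
Round 3: pos3(id62) recv 83: fwd
Round 4: pos4(id66) recv 83: fwd
Round 5: pos5(id16) recv 83: fwd
Round 6: pos0(id83) recv 83: ELECTED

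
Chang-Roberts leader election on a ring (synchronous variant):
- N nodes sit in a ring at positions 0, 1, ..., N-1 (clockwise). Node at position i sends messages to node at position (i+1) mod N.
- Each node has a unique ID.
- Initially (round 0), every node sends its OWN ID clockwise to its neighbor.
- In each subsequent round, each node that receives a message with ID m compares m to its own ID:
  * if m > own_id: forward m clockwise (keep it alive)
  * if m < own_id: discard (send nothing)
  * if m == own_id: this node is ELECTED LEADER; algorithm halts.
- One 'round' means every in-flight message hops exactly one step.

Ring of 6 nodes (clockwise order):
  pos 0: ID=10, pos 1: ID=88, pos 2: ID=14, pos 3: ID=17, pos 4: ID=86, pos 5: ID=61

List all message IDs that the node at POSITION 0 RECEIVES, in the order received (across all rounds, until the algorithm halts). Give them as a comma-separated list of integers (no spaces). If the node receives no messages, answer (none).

Round 1: pos1(id88) recv 10: drop; pos2(id14) recv 88: fwd; pos3(id17) recv 14: drop; pos4(id86) recv 17: drop; pos5(id61) recv 86: fwd; pos0(id10) recv 61: fwd
Round 2: pos3(id17) recv 88: fwd; pos0(id10) recv 86: fwd; pos1(id88) recv 61: drop
Round 3: pos4(id86) recv 88: fwd; pos1(id88) recv 86: drop
Round 4: pos5(id61) recv 88: fwd
Round 5: pos0(id10) recv 88: fwd
Round 6: pos1(id88) recv 88: ELECTED

Answer: 61,86,88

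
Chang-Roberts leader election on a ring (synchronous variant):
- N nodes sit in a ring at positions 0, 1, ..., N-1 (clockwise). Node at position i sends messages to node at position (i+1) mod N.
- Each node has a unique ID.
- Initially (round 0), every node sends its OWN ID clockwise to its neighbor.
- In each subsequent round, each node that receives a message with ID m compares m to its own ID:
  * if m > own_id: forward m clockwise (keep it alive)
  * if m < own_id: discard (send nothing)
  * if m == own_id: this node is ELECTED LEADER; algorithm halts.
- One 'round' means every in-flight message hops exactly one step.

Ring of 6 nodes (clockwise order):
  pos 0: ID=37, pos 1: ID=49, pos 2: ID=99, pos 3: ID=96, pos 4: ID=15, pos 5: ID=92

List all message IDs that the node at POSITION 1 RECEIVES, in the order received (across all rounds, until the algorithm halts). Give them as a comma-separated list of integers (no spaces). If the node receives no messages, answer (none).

Answer: 37,92,96,99

Derivation:
Round 1: pos1(id49) recv 37: drop; pos2(id99) recv 49: drop; pos3(id96) recv 99: fwd; pos4(id15) recv 96: fwd; pos5(id92) recv 15: drop; pos0(id37) recv 92: fwd
Round 2: pos4(id15) recv 99: fwd; pos5(id92) recv 96: fwd; pos1(id49) recv 92: fwd
Round 3: pos5(id92) recv 99: fwd; pos0(id37) recv 96: fwd; pos2(id99) recv 92: drop
Round 4: pos0(id37) recv 99: fwd; pos1(id49) recv 96: fwd
Round 5: pos1(id49) recv 99: fwd; pos2(id99) recv 96: drop
Round 6: pos2(id99) recv 99: ELECTED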